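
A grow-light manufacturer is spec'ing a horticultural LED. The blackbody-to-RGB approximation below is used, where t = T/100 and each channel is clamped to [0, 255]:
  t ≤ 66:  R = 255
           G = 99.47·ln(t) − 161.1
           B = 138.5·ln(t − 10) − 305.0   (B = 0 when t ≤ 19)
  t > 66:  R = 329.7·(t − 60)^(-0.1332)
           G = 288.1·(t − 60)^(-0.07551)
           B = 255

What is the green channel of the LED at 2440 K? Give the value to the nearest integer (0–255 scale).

157

t = 2440/100 = 24.4; the t ≤ 66 branch applies.
G = 99.47·ln 24.4 − 161.1 = 99.47·3.1946 − 161.1 = 156.665.
Rounded: 157.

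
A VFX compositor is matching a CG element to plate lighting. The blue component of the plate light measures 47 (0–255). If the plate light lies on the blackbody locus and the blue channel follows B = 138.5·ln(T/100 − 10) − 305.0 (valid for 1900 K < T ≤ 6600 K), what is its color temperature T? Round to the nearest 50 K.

2250 K

ln(t − 10) = (47 + 305.0) / 138.5 = 2.5415.
t − 10 = e^2.5415 = 12.699, so t = 22.699.
T = 100·t = 2270 K → 2250 K to the nearest 50 K.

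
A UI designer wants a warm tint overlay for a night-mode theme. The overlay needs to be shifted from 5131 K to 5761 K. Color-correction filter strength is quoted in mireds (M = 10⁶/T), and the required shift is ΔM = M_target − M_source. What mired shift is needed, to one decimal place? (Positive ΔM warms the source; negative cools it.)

-21.3 mireds

M_source = 10⁶/5131 = 194.894; M_target = 10⁶/5761 = 173.581.
ΔM = 173.581 − 194.894 = -21.313 → -21.3 mireds, a cooling shift.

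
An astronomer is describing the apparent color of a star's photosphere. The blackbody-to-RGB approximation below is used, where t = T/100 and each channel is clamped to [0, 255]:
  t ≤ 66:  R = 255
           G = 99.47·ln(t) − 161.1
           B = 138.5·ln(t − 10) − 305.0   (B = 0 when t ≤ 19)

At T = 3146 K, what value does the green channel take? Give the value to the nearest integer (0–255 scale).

182

t = 3146/100 = 31.46; the t ≤ 66 branch applies.
G = 99.47·ln 31.46 − 161.1 = 99.47·3.4487 − 161.1 = 181.944.
Rounded: 182.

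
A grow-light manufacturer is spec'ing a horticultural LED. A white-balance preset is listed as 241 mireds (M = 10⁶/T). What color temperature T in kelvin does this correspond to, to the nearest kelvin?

T = 10⁶ / 241 = 4149.38 K → 4149 K.

4149 K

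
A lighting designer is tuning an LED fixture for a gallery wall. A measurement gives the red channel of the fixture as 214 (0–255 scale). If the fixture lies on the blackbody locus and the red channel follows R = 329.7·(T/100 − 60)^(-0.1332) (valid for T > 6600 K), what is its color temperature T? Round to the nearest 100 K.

8600 K

(t − 60)^(-0.1332) = 214/329.7 = 0.64907.
t − 60 = 0.64907^(1/-0.1332) = 0.64907^(-7.508) = 25.657, so t = 85.657.
T = 100·t = 8566 K → 8600 K to the nearest 100 K.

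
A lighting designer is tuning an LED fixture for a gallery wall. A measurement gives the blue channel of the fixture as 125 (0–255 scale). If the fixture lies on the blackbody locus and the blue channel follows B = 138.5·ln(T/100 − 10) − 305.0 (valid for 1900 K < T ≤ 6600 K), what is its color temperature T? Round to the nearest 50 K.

3250 K

ln(t − 10) = (125 + 305.0) / 138.5 = 3.1047.
t − 10 = e^3.1047 = 22.302, so t = 32.302.
T = 100·t = 3230 K → 3250 K to the nearest 50 K.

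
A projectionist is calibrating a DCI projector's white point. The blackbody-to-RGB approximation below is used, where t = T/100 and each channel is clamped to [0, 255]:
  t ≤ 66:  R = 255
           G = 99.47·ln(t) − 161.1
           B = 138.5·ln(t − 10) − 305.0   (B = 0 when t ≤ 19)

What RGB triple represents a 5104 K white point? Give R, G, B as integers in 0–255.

t = 5104/100 = 51.04; the t ≤ 66 branch applies.
R = 255 by definition for t ≤ 66.
G = 99.47·ln 51.04 − 161.1 = 99.47·3.9326 − 161.1 = 230.077.
B = 138.5·ln(51.04 − 10) − 305.0 = 138.5·ln 41.04 − 305.0 = 138.5·3.7145 − 305.0 = 209.465.
Rounded: (255, 230, 209).

R=255, G=230, B=209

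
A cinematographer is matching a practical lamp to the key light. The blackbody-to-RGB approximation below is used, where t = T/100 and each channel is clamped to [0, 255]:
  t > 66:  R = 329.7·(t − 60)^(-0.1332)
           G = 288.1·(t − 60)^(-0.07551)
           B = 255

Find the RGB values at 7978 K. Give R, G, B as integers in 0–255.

t = 7978/100 = 79.78; the t > 66 branch applies.
R = 329.7·(79.78 − 60)^(-0.1332) = 329.7·19.78^(-0.1332) = 329.7·0.67196 = 221.545.
G = 288.1·(79.78 − 60)^(-0.07551) = 288.1·19.78^(-0.07551) = 288.1·0.79822 = 229.967.
B = 255 by definition for t > 66.
Rounded: (222, 230, 255).

R=222, G=230, B=255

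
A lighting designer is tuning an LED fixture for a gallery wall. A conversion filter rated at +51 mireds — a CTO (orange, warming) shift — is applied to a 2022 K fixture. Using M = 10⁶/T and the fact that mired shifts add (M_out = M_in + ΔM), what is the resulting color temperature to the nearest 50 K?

M_in = 10⁶/2022 = 494.56 mireds.
M_out = 494.56 + (+51) = 545.56 mireds.
T_out = 10⁶/545.56 = 1833.0 K → 1850 K.

1850 K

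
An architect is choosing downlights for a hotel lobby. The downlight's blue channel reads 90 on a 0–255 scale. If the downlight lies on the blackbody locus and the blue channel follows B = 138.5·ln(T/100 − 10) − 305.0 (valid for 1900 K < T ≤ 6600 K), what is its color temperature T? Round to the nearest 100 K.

2700 K

ln(t − 10) = (90 + 305.0) / 138.5 = 2.8520.
t − 10 = e^2.8520 = 17.322, so t = 27.322.
T = 100·t = 2732 K → 2700 K to the nearest 100 K.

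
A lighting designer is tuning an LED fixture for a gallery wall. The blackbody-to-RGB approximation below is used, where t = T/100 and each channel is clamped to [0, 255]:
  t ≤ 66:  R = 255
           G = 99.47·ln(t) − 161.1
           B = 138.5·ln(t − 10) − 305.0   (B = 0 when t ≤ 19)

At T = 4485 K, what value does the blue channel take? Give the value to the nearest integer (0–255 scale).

t = 4485/100 = 44.85; the t ≤ 66 branch applies.
B = 138.5·ln(44.85 − 10) − 305.0 = 138.5·ln 34.85 − 305.0 = 138.5·3.5511 − 305.0 = 186.821.
Rounded: 187.

187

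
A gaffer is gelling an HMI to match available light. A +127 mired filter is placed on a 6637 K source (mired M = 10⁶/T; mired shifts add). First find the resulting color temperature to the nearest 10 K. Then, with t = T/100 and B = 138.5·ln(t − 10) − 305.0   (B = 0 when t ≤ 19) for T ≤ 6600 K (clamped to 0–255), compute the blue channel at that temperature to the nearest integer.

146

M_in = 10⁶/6637 = 150.67; M_out = 150.67 + (+127) = 277.67.
T_out = 10⁶/277.67 = 3601.4 K → 3600 K; t = 36.
B = 138.5·ln(36 − 10) − 305.0 = 138.5·ln 26 − 305.0 = 138.5·3.2581 − 305.0 = 146.246.
Rounded: 146.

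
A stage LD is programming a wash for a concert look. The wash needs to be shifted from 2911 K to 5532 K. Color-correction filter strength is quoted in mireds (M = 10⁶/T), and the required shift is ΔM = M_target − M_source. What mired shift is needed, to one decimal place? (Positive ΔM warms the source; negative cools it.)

-162.8 mireds

M_source = 10⁶/2911 = 343.525; M_target = 10⁶/5532 = 180.766.
ΔM = 180.766 − 343.525 = -162.758 → -162.8 mireds, a cooling shift.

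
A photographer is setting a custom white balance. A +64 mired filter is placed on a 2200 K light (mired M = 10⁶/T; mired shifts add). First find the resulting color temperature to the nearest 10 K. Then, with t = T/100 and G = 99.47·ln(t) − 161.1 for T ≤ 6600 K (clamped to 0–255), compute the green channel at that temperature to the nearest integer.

133

M_in = 10⁶/2200 = 454.55; M_out = 454.55 + (+64) = 518.55.
T_out = 10⁶/518.55 = 1928.5 K → 1930 K; t = 19.3.
G = 99.47·ln 19.3 − 161.1 = 99.47·2.9601 − 161.1 = 133.342.
Rounded: 133.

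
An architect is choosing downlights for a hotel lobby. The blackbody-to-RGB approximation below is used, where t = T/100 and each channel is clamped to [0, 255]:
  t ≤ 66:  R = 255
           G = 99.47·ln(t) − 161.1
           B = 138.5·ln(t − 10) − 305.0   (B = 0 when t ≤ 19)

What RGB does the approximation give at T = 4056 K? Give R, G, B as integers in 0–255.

R=255, G=207, B=169

t = 4056/100 = 40.56; the t ≤ 66 branch applies.
R = 255 by definition for t ≤ 66.
G = 99.47·ln 40.56 − 161.1 = 99.47·3.7028 − 161.1 = 207.216.
B = 138.5·ln(40.56 − 10) − 305.0 = 138.5·ln 30.56 − 305.0 = 138.5·3.4197 − 305.0 = 168.627.
Rounded: (255, 207, 169).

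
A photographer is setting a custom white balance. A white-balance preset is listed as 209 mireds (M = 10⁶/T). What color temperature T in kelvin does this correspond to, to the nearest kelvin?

4785 K

T = 10⁶ / 209 = 4784.69 K → 4785 K.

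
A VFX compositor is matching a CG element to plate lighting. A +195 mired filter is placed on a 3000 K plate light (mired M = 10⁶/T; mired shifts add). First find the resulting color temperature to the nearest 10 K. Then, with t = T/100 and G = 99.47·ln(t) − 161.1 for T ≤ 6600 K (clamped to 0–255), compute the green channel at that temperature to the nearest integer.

131

M_in = 10⁶/3000 = 333.33; M_out = 333.33 + (+195) = 528.33.
T_out = 10⁶/528.33 = 1892.7 K → 1890 K; t = 18.9.
G = 99.47·ln 18.9 − 161.1 = 99.47·2.9392 − 161.1 = 131.258.
Rounded: 131.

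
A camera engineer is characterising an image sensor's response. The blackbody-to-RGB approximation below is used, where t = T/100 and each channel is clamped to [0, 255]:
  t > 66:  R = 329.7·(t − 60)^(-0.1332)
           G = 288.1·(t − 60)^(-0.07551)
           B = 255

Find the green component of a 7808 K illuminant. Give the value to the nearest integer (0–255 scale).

t = 7808/100 = 78.08; the t > 66 branch applies.
G = 288.1·(78.08 − 60)^(-0.07551) = 288.1·18.08^(-0.07551) = 288.1·0.80365 = 231.533.
Rounded: 232.

232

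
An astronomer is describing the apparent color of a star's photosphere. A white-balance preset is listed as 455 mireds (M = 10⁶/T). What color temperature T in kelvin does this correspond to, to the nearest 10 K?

T = 10⁶ / 455 = 2197.80 K → 2200 K.

2200 K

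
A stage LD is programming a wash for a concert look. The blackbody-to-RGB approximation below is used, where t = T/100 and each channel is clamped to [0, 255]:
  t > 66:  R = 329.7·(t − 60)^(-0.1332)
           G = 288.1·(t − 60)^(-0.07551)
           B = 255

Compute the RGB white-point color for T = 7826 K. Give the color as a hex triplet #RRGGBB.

#E0E7FF

t = 7826/100 = 78.26; the t > 66 branch applies.
R = 329.7·(78.26 − 60)^(-0.1332) = 329.7·18.26^(-0.1332) = 329.7·0.67915 = 223.917.
G = 288.1·(78.26 − 60)^(-0.07551) = 288.1·18.26^(-0.07551) = 288.1·0.80305 = 231.359.
B = 255 by definition for t > 66.
Rounded: (224, 231, 255).
In hex: #E0E7FF.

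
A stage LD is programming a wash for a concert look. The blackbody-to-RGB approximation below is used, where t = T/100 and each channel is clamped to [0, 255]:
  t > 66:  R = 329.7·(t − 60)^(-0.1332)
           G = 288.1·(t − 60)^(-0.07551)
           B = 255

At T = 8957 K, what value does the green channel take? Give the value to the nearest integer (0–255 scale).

t = 8957/100 = 89.57; the t > 66 branch applies.
G = 288.1·(89.57 − 60)^(-0.07551) = 288.1·29.57^(-0.07551) = 288.1·0.77435 = 223.090.
Rounded: 223.

223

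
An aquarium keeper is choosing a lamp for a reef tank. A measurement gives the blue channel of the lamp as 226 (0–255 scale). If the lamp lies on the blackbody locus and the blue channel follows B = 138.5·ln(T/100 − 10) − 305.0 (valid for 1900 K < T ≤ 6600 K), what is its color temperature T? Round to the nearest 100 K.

ln(t − 10) = (226 + 305.0) / 138.5 = 3.8339.
t − 10 = e^3.8339 = 46.244, so t = 56.244.
T = 100·t = 5624 K → 5600 K to the nearest 100 K.

5600 K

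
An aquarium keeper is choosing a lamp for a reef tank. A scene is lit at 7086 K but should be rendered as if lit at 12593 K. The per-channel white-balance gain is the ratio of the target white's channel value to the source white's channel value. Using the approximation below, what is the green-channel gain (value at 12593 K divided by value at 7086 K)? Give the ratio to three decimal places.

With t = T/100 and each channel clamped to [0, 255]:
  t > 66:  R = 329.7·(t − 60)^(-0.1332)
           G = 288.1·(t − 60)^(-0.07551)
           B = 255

At 7086 K (t = 70.86):
  G = 288.1·(70.86 − 60)^(-0.07551) = 288.1·10.86^(-0.07551) = 288.1·0.83519 = 240.618.
At 12593 K (t = 125.93):
  G = 288.1·(125.93 − 60)^(-0.07551) = 288.1·65.93^(-0.07551) = 288.1·0.72885 = 209.983.
Gain = 209.983 / 240.618 = 0.8727 → 0.873.

0.873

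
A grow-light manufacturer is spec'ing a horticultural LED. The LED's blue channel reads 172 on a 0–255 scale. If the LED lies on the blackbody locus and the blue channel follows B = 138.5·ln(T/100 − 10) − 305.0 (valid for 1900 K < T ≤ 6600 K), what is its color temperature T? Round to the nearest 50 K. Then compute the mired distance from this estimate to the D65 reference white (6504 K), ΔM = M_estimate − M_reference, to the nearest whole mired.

ln(t − 10) = (172 + 305.0) / 138.5 = 3.4440.
t − 10 = e^3.4440 = 31.313, so t = 41.313.
T = 100·t = 4131 K → 4150 K to the nearest 50 K.
M_estimate = 10⁶/4150 = 240.96; M_reference = 10⁶/6504 = 153.75.
ΔM = 240.96 − 153.75 = 87.21 → +87 mireds.

+87 mireds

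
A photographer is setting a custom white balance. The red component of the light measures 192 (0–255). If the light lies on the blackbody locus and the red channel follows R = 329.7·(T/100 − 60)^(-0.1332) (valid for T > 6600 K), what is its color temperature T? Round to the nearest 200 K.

11800 K

(t − 60)^(-0.1332) = 192/329.7 = 0.58235.
t − 60 = 0.58235^(1/-0.1332) = 0.58235^(-7.508) = 57.929, so t = 117.929.
T = 100·t = 11793 K → 11800 K to the nearest 200 K.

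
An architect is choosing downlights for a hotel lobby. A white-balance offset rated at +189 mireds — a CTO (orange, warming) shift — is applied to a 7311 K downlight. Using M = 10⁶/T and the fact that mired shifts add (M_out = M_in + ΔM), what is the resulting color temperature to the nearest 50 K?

M_in = 10⁶/7311 = 136.78 mireds.
M_out = 136.78 + (+189) = 325.78 mireds.
T_out = 10⁶/325.78 = 3069.6 K → 3050 K.

3050 K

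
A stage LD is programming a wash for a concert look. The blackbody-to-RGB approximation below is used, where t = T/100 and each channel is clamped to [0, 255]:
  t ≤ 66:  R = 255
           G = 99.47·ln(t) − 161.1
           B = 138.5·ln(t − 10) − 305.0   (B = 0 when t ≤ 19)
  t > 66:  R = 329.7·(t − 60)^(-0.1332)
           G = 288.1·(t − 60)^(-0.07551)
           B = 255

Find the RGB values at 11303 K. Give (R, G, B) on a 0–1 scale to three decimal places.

(0.762, 0.837, 1.000)

t = 11303/100 = 113.03; the t > 66 branch applies.
R = 329.7·(113.03 − 60)^(-0.1332) = 329.7·53.03^(-0.1332) = 329.7·0.58924 = 194.273.
G = 288.1·(113.03 − 60)^(-0.07551) = 288.1·53.03^(-0.07551) = 288.1·0.74094 = 213.464.
B = 255 by definition for t > 66.
Dividing each by 255: (0.7619, 0.8371, 1.0000) → (0.762, 0.837, 1.000).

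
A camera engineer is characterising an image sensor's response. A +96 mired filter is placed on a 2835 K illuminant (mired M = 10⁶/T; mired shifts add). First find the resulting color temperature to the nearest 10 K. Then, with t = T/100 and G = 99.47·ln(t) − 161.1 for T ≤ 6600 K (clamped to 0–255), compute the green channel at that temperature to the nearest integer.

M_in = 10⁶/2835 = 352.73; M_out = 352.73 + (+96) = 448.73.
T_out = 10⁶/448.73 = 2228.5 K → 2230 K; t = 22.3.
G = 99.47·ln 22.3 − 161.1 = 99.47·3.1046 − 161.1 = 147.713.
Rounded: 148.

148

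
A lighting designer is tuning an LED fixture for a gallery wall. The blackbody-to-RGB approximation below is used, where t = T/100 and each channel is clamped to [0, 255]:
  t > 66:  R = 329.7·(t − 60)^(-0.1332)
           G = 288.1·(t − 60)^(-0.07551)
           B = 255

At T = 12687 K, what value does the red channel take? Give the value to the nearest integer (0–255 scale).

188

t = 12687/100 = 126.87; the t > 66 branch applies.
R = 329.7·(126.87 − 60)^(-0.1332) = 329.7·66.87^(-0.1332) = 329.7·0.57132 = 188.364.
Rounded: 188.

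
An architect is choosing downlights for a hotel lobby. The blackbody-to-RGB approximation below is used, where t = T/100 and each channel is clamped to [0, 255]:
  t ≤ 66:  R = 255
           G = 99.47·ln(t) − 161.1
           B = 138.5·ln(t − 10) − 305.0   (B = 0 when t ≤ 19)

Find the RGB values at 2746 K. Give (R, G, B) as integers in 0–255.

t = 2746/100 = 27.46; the t ≤ 66 branch applies.
R = 255 by definition for t ≤ 66.
G = 99.47·ln 27.46 − 161.1 = 99.47·3.3127 − 161.1 = 168.417.
B = 138.5·ln(27.46 − 10) − 305.0 = 138.5·ln 17.46 − 305.0 = 138.5·2.8599 − 305.0 = 91.098.
Rounded: (255, 168, 91).

(255, 168, 91)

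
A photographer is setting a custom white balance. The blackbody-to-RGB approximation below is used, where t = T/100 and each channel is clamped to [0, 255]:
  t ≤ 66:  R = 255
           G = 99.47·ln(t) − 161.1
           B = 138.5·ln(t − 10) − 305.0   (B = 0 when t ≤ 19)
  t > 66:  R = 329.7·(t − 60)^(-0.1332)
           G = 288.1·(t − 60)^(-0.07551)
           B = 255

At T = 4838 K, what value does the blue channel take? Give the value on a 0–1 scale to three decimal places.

0.785

t = 4838/100 = 48.38; the t ≤ 66 branch applies.
B = 138.5·ln(48.38 − 10) − 305.0 = 138.5·ln 38.38 − 305.0 = 138.5·3.6475 − 305.0 = 200.184.
On a 0–1 scale: 200.184/255 = 0.7850 → 0.785.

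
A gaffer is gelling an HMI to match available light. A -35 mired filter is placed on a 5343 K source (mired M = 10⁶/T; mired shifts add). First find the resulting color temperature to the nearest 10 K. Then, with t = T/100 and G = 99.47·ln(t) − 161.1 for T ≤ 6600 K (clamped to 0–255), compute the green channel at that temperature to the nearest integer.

255

M_in = 10⁶/5343 = 187.16; M_out = 187.16 + (-35) = 152.16.
T_out = 10⁶/152.16 = 6572.0 K → 6570 K; t = 65.7.
G = 99.47·ln 65.7 − 161.1 = 99.47·4.1851 − 161.1 = 255.192 → clamped to 255.
Rounded: 255.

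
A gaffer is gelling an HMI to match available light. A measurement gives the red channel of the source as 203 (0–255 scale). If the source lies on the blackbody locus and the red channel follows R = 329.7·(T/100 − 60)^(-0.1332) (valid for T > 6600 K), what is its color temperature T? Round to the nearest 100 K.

(t − 60)^(-0.1332) = 203/329.7 = 0.61571.
t − 60 = 0.61571^(1/-0.1332) = 0.61571^(-7.508) = 38.129, so t = 98.129.
T = 100·t = 9813 K → 9800 K to the nearest 100 K.

9800 K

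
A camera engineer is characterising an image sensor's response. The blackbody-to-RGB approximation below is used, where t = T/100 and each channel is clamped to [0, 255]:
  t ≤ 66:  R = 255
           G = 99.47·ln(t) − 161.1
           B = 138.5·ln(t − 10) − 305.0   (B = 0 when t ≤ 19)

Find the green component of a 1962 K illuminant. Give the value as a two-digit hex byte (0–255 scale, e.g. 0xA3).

0x87

t = 1962/100 = 19.62; the t ≤ 66 branch applies.
G = 99.47·ln 19.62 − 161.1 = 99.47·2.9765 − 161.1 = 134.977.
Rounded: 135; in hex, 0x87.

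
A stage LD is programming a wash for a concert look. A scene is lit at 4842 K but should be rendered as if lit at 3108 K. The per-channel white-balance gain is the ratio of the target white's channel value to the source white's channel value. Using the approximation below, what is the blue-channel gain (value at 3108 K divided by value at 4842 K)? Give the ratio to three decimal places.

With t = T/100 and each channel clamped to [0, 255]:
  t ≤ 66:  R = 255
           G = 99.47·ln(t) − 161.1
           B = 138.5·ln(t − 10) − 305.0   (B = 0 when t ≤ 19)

At 4842 K (t = 48.42):
  B = 138.5·ln(48.42 − 10) − 305.0 = 138.5·ln 38.42 − 305.0 = 138.5·3.6486 − 305.0 = 200.328.
At 3108 K (t = 31.08):
  B = 138.5·ln(31.08 − 10) − 305.0 = 138.5·ln 21.08 − 305.0 = 138.5·3.0483 − 305.0 = 117.193.
Gain = 117.193 / 200.328 = 0.5850 → 0.585.

0.585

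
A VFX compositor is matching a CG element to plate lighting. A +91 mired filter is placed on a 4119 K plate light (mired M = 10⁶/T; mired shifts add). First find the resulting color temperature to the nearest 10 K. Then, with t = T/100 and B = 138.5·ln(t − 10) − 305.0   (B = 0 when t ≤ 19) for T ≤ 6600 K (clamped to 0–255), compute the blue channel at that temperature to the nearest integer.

M_in = 10⁶/4119 = 242.78; M_out = 242.78 + (+91) = 333.78.
T_out = 10⁶/333.78 = 2996.0 K → 3000 K; t = 30.
B = 138.5·ln(30 − 10) − 305.0 = 138.5·ln 20 − 305.0 = 138.5·2.9957 − 305.0 = 109.909.
Rounded: 110.

110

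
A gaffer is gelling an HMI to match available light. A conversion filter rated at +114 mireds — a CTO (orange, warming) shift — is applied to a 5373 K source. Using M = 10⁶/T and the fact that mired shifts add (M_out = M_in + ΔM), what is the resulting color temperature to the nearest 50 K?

M_in = 10⁶/5373 = 186.12 mireds.
M_out = 186.12 + (+114) = 300.12 mireds.
T_out = 10⁶/300.12 = 3332.0 K → 3350 K.

3350 K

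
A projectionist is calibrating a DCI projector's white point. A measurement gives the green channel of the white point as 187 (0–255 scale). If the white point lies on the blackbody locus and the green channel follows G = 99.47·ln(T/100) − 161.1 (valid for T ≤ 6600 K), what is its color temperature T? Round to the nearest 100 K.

ln t = (187 + 161.1) / 99.47 = 3.4995.
t = e^3.4995 = 33.100.
T = 100·t = 3310 K → 3300 K to the nearest 100 K.

3300 K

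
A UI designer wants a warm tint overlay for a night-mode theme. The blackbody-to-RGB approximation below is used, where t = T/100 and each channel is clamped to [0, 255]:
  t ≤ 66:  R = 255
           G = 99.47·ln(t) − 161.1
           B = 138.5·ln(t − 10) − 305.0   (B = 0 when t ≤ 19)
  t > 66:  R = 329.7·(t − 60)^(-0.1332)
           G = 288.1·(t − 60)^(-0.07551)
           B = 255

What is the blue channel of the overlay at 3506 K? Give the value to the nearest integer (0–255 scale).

141

t = 3506/100 = 35.06; the t ≤ 66 branch applies.
B = 138.5·ln(35.06 − 10) − 305.0 = 138.5·ln 25.06 − 305.0 = 138.5·3.2213 − 305.0 = 141.146.
Rounded: 141.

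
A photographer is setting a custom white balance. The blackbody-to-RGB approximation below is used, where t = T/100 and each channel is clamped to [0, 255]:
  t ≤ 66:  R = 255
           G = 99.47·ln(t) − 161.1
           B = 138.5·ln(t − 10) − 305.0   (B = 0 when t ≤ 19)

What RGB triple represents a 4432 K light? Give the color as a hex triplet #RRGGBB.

t = 4432/100 = 44.32; the t ≤ 66 branch applies.
R = 255 by definition for t ≤ 66.
G = 99.47·ln 44.32 − 161.1 = 99.47·3.7914 − 161.1 = 216.034.
B = 138.5·ln(44.32 − 10) − 305.0 = 138.5·ln 34.32 − 305.0 = 138.5·3.5357 − 305.0 = 184.698.
Rounded: (255, 216, 185).
In hex: #FFD8B9.

#FFD8B9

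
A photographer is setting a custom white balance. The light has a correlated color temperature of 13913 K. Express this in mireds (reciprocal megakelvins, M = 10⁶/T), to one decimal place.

M = 10⁶ / 13913 = 71.875 → 71.9 mireds.

71.9 mireds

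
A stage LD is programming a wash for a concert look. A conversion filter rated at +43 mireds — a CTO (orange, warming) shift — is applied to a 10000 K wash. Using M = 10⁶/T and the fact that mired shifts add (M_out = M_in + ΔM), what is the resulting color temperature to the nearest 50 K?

M_in = 10⁶/10000 = 100.00 mireds.
M_out = 100.00 + (+43) = 143.00 mireds.
T_out = 10⁶/143.00 = 6993.0 K → 7000 K.

7000 K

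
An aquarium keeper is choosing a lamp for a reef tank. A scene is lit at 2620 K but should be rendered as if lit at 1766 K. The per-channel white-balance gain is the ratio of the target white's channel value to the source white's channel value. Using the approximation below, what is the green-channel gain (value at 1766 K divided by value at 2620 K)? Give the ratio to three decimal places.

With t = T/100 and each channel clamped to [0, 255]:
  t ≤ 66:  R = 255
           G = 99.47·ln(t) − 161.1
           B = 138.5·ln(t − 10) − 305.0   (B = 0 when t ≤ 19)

At 2620 K (t = 26.2):
  G = 99.47·ln 26.2 − 161.1 = 99.47·3.2658 − 161.1 = 163.745.
At 1766 K (t = 17.66):
  G = 99.47·ln 17.66 − 161.1 = 99.47·2.8713 − 161.1 = 124.508.
Gain = 124.508 / 163.745 = 0.7604 → 0.760.

0.760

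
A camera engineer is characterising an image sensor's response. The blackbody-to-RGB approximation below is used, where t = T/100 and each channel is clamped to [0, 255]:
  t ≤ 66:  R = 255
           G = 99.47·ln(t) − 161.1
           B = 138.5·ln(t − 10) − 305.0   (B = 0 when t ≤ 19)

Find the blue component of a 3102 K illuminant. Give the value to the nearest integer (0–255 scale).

t = 3102/100 = 31.02; the t ≤ 66 branch applies.
B = 138.5·ln(31.02 − 10) − 305.0 = 138.5·ln 21.02 − 305.0 = 138.5·3.0455 − 305.0 = 116.798.
Rounded: 117.

117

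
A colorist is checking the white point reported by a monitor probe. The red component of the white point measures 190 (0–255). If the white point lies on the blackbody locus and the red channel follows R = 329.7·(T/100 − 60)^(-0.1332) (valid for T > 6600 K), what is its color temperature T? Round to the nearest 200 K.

(t − 60)^(-0.1332) = 190/329.7 = 0.57628.
t − 60 = 0.57628^(1/-0.1332) = 0.57628^(-7.508) = 62.667, so t = 122.667.
T = 100·t = 12267 K → 12200 K to the nearest 200 K.

12200 K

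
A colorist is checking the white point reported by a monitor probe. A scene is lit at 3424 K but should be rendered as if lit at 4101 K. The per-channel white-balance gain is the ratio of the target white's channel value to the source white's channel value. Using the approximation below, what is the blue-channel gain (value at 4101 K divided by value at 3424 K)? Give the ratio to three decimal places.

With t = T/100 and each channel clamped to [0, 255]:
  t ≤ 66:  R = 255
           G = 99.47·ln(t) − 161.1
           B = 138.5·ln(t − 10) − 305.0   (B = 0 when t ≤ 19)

1.250

At 3424 K (t = 34.24):
  B = 138.5·ln(34.24 − 10) − 305.0 = 138.5·ln 24.24 − 305.0 = 138.5·3.1880 − 305.0 = 136.539.
At 4101 K (t = 41.01):
  B = 138.5·ln(41.01 − 10) − 305.0 = 138.5·ln 31.01 − 305.0 = 138.5·3.4343 − 305.0 = 170.652.
Gain = 170.652 / 136.539 = 1.2498 → 1.250.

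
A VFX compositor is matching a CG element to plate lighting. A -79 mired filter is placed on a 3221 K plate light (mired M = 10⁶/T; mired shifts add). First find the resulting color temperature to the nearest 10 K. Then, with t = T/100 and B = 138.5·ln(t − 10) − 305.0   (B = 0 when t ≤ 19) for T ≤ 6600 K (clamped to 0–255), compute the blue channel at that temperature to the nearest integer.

180

M_in = 10⁶/3221 = 310.46; M_out = 310.46 + (-79) = 231.46.
T_out = 10⁶/231.46 = 4320.4 K → 4320 K; t = 43.2.
B = 138.5·ln(43.2 − 10) − 305.0 = 138.5·ln 33.2 − 305.0 = 138.5·3.5025 − 305.0 = 180.103.
Rounded: 180.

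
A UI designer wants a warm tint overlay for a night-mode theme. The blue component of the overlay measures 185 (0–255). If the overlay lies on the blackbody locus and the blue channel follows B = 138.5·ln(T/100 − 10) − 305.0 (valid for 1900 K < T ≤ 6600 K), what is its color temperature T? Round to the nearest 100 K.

4400 K

ln(t − 10) = (185 + 305.0) / 138.5 = 3.5379.
t − 10 = e^3.5379 = 34.395, so t = 44.395.
T = 100·t = 4439 K → 4400 K to the nearest 100 K.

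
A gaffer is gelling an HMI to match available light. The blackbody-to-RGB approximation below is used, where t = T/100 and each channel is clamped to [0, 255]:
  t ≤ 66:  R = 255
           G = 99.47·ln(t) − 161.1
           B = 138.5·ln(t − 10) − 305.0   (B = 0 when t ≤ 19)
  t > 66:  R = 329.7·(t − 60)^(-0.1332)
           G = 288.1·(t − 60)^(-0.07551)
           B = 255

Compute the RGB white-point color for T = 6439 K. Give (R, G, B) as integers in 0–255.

t = 6439/100 = 64.39; the t ≤ 66 branch applies.
R = 255 by definition for t ≤ 66.
G = 99.47·ln 64.39 − 161.1 = 99.47·4.1650 − 161.1 = 253.188.
B = 138.5·ln(64.39 − 10) − 305.0 = 138.5·ln 54.39 − 305.0 = 138.5·3.9962 − 305.0 = 248.471.
Rounded: (255, 253, 248).

(255, 253, 248)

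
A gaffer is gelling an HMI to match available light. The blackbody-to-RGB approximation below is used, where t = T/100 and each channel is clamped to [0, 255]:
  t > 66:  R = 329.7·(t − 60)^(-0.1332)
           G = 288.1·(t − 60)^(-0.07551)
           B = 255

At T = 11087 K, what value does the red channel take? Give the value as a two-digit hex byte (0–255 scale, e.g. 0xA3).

0xC3

t = 11087/100 = 110.87; the t > 66 branch applies.
R = 329.7·(110.87 − 60)^(-0.1332) = 329.7·50.87^(-0.1332) = 329.7·0.59251 = 195.352.
Rounded: 195; in hex, 0xC3.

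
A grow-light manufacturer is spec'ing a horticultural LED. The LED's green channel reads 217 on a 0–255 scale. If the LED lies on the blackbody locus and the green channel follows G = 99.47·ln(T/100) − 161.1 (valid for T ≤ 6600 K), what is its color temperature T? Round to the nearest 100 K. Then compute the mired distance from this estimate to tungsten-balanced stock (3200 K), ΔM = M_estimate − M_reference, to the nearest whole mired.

ln t = (217 + 161.1) / 99.47 = 3.8011.
t = e^3.8011 = 44.752.
T = 100·t = 4475 K → 4500 K to the nearest 100 K.
M_estimate = 10⁶/4500 = 222.22; M_reference = 10⁶/3200 = 312.50.
ΔM = 222.22 − 312.50 = -90.28 → -90 mireds.

-90 mireds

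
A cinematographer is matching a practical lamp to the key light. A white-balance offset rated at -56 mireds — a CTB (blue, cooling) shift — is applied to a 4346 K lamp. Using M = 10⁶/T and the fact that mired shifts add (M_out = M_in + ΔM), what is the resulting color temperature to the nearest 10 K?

5740 K

M_in = 10⁶/4346 = 230.10 mireds.
M_out = 230.10 + (-56) = 174.10 mireds.
T_out = 10⁶/174.10 = 5743.9 K → 5740 K.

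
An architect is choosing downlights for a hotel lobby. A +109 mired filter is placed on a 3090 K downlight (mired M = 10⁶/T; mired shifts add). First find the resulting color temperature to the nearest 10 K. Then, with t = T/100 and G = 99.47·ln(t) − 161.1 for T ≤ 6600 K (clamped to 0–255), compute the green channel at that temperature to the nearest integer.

M_in = 10⁶/3090 = 323.62; M_out = 323.62 + (+109) = 432.62.
T_out = 10⁶/432.62 = 2311.5 K → 2310 K; t = 23.1.
G = 99.47·ln 23.1 − 161.1 = 99.47·3.1398 − 161.1 = 151.219.
Rounded: 151.

151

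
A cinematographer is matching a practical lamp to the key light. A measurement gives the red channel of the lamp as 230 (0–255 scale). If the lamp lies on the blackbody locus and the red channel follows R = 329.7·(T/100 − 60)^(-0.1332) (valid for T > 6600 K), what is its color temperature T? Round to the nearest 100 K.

7500 K

(t − 60)^(-0.1332) = 230/329.7 = 0.69760.
t − 60 = 0.69760^(1/-0.1332) = 0.69760^(-7.508) = 14.932, so t = 74.932.
T = 100·t = 7493 K → 7500 K to the nearest 100 K.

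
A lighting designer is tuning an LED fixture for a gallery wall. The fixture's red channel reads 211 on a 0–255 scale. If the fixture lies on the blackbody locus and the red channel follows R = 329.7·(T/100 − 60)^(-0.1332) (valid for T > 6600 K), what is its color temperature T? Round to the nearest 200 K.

(t − 60)^(-0.1332) = 211/329.7 = 0.63998.
t − 60 = 0.63998^(1/-0.1332) = 0.63998^(-7.508) = 28.525, so t = 88.525.
T = 100·t = 8853 K → 8800 K to the nearest 200 K.

8800 K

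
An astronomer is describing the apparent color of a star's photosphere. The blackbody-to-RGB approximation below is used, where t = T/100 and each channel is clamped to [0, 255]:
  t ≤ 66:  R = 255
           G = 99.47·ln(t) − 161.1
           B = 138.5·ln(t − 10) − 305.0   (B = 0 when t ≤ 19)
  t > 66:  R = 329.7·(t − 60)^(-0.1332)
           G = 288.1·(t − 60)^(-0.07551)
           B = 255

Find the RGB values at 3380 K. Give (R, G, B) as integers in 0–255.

t = 3380/100 = 33.8; the t ≤ 66 branch applies.
R = 255 by definition for t ≤ 66.
G = 99.47·ln 33.8 − 161.1 = 99.47·3.5205 − 161.1 = 189.080.
B = 138.5·ln(33.8 − 10) − 305.0 = 138.5·ln 23.8 − 305.0 = 138.5·3.1697 − 305.0 = 134.001.
Rounded: (255, 189, 134).

(255, 189, 134)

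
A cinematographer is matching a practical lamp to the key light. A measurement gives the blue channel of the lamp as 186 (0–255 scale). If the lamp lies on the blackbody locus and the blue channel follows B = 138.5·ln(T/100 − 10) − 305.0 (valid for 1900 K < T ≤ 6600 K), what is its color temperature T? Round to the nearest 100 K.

ln(t − 10) = (186 + 305.0) / 138.5 = 3.5451.
t − 10 = e^3.5451 = 34.644, so t = 44.644.
T = 100·t = 4464 K → 4500 K to the nearest 100 K.

4500 K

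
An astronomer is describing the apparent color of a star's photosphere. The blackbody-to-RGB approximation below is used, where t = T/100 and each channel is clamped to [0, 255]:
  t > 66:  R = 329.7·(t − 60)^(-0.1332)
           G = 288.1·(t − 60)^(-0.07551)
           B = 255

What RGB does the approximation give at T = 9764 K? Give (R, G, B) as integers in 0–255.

t = 9764/100 = 97.64; the t > 66 branch applies.
R = 329.7·(97.64 − 60)^(-0.1332) = 329.7·37.64^(-0.1332) = 329.7·0.61677 = 203.349.
G = 288.1·(97.64 − 60)^(-0.07551) = 288.1·37.64^(-0.07551) = 288.1·0.76037 = 219.061.
B = 255 by definition for t > 66.
Rounded: (203, 219, 255).

(203, 219, 255)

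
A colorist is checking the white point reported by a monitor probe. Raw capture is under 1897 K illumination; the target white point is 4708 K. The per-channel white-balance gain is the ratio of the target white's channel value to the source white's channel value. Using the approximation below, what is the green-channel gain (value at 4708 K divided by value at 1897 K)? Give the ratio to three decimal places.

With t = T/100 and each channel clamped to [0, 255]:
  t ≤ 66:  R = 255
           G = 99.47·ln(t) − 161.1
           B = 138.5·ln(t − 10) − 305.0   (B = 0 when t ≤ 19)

At 1897 K (t = 18.97):
  G = 99.47·ln 18.97 − 161.1 = 99.47·2.9429 − 161.1 = 131.626.
At 4708 K (t = 47.08):
  G = 99.47·ln 47.08 − 161.1 = 99.47·3.8518 − 161.1 = 222.043.
Gain = 222.043 / 131.626 = 1.6869 → 1.687.

1.687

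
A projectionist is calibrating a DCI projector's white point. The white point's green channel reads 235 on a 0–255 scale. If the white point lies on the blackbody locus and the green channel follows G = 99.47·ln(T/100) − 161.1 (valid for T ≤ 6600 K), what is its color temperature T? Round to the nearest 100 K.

ln t = (235 + 161.1) / 99.47 = 3.9821.
t = e^3.9821 = 53.630.
T = 100·t = 5363 K → 5400 K to the nearest 100 K.

5400 K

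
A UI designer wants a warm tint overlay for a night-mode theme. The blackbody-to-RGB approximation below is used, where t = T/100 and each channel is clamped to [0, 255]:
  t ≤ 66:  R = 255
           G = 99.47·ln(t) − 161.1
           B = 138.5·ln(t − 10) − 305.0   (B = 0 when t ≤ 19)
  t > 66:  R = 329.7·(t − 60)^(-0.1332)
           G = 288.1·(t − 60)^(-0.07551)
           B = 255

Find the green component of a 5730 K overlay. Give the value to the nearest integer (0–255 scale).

t = 5730/100 = 57.3; the t ≤ 66 branch applies.
G = 99.47·ln 57.3 − 161.1 = 99.47·4.0483 − 161.1 = 241.584.
Rounded: 242.

242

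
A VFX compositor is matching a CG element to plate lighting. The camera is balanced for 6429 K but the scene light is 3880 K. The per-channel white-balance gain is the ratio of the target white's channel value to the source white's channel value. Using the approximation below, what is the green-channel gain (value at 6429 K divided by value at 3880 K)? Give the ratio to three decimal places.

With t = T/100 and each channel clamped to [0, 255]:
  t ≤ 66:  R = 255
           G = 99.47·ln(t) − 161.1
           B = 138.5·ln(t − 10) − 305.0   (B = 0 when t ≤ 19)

1.248

At 3880 K (t = 38.8):
  G = 99.47·ln 38.8 − 161.1 = 99.47·3.6584 − 161.1 = 202.803.
At 6429 K (t = 64.29):
  G = 99.47·ln 64.29 − 161.1 = 99.47·4.1634 − 161.1 = 253.034.
Gain = 253.034 / 202.803 = 1.2477 → 1.248.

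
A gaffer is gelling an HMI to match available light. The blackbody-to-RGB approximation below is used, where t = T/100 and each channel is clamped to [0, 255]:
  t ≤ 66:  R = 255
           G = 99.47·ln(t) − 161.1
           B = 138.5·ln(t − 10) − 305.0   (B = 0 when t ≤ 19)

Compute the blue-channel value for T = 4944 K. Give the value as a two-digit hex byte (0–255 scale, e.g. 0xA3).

0xCC

t = 4944/100 = 49.44; the t ≤ 66 branch applies.
B = 138.5·ln(49.44 − 10) − 305.0 = 138.5·ln 39.44 − 305.0 = 138.5·3.6748 − 305.0 = 203.957.
Rounded: 204; in hex, 0xCC.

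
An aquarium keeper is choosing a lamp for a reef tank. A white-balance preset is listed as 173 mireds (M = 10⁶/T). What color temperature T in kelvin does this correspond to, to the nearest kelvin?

5780 K

T = 10⁶ / 173 = 5780.35 K → 5780 K.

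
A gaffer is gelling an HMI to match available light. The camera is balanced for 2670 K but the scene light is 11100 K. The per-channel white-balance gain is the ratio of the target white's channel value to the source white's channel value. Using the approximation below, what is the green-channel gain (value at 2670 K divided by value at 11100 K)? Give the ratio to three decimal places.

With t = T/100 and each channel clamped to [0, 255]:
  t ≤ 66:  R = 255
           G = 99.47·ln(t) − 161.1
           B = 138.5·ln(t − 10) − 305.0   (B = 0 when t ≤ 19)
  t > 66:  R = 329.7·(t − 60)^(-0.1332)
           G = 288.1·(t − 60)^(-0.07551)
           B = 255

At 11100 K (t = 111):
  G = 288.1·(111 − 60)^(-0.07551) = 288.1·51^(-0.07551) = 288.1·0.74312 = 214.094.
At 2670 K (t = 26.7):
  G = 99.47·ln 26.7 − 161.1 = 99.47·3.2847 − 161.1 = 165.625.
Gain = 165.625 / 214.094 = 0.7736 → 0.774.

0.774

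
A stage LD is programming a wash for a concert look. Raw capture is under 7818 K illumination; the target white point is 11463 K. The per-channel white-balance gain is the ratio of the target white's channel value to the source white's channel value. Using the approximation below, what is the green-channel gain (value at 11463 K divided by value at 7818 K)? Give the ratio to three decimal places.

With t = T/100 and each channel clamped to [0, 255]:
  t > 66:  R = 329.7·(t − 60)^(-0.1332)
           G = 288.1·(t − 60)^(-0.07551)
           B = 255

0.920

At 7818 K (t = 78.18):
  G = 288.1·(78.18 − 60)^(-0.07551) = 288.1·18.18^(-0.07551) = 288.1·0.80332 = 231.436.
At 11463 K (t = 114.63):
  G = 288.1·(114.63 − 60)^(-0.07551) = 288.1·54.63^(-0.07551) = 288.1·0.73928 = 212.985.
Gain = 212.985 / 231.436 = 0.9203 → 0.920.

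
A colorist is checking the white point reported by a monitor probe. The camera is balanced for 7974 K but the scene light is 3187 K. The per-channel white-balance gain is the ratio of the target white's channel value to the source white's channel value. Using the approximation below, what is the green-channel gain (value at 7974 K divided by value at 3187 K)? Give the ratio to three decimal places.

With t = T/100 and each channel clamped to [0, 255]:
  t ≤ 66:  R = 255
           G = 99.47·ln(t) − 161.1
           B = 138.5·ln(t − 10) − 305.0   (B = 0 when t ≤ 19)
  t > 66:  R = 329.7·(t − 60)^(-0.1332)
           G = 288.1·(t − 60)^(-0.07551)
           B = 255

At 3187 K (t = 31.87):
  G = 99.47·ln 31.87 − 161.1 = 99.47·3.4617 − 161.1 = 183.232.
At 7974 K (t = 79.74):
  G = 288.1·(79.74 − 60)^(-0.07551) = 288.1·19.74^(-0.07551) = 288.1·0.79834 = 230.002.
Gain = 230.002 / 183.232 = 1.2553 → 1.255.

1.255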